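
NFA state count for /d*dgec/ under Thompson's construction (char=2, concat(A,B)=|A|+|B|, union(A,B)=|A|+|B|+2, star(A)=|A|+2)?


Syntax tree has 5 char leaf(s), 0 union(s), 1 star(s)
chars contribute 5×2 = 10; each union adds +2; each star adds +2
Total: 10 + 0 + 2 = 12 states


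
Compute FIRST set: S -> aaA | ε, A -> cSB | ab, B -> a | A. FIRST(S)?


Per alternative of S: FIRST(aaA) = {a}; FIRST(ε) = {ε}
FIRST(S) = {a, ε}


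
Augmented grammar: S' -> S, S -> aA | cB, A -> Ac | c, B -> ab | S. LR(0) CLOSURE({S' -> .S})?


Start: S' -> .S
For each item with dot before a nonterminal B, add B -> .γ for every B-production
Closure: [S' -> .S, S -> .aA, S -> .cB]


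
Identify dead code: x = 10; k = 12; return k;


x is assigned but never read
Dead: 'x = 10'


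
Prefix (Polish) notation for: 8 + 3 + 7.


left-to-right (same/higher precedence on left): tree is (+ (+ 8 3) 7)
Prefix: + + 8 3 7


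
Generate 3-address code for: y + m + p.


Break into single-operator statements:
t1 = y + m
t2 = t1 + p


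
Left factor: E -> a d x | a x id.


Common prefix: 'a'
Factored: E -> a E', E' -> d x | x id


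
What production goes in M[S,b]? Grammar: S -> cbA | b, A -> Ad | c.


For [S, b]: 'b' ∈ FIRST(b)
Entry: S -> b


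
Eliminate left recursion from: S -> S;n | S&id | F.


Left-recursive alternatives: S;n, S&id; non-recursive: F
Introduce S': S -> FS', S' -> ;nS' | &idS' | ε


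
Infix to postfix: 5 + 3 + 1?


Left to right (same or higher precedence on left)
Postfix: 5 3 + 1 +


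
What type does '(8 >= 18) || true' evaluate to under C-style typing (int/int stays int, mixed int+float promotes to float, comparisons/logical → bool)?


Operand types: bool || bool
Rule: logical operators take bool operands and yield bool
Result type: bool


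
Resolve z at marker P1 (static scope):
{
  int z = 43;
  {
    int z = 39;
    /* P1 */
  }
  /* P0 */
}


z declared in the same block as P1
z = 39


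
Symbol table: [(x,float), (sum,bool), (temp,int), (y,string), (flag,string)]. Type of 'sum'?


Lookup 'sum' → type bool


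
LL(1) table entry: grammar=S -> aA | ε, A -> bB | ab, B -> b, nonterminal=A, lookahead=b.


For [A, b]: 'b' ∈ FIRST(bB)
Entry: A -> bB


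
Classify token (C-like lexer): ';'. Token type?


Pattern: delimiter/punctuation
Type: PUNCTUATION


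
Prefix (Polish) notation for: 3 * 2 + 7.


left-to-right (same/higher precedence on left): tree is (+ (* 3 2) 7)
Prefix: + * 3 2 7


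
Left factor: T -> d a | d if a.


Common prefix: 'd'
Factored: T -> d T', T' -> a | if a


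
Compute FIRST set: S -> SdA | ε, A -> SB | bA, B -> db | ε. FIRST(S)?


Per alternative of S: FIRST(SdA) = {d}; FIRST(ε) = {ε}
FIRST(S) = {d, ε}


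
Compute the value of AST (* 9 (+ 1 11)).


Evaluate inner: (+ 1 11) = 12
Evaluate root: (* 9 12) = 108
Result: 108


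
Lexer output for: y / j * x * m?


Scan left to right, longest-match per lexeme
Tokens: ID(y), OP(/), ID(j), OP(*), ID(x), OP(*), ID(m)


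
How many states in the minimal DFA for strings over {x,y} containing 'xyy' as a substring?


KMP-style automaton: 3 progress states + 1 absorbing accept = 4
Minimal DFA: 4 states


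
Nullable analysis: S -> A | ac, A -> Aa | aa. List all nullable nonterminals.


A nonterminal is nullable iff some alternative derives ε (directly, or every symbol in it is nullable)
Nullable: {}


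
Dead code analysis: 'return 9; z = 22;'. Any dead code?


statement follows a return and is unreachable
Dead: 'z = 22'


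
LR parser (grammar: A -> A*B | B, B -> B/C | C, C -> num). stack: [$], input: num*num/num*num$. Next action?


no handle on stack; shift 'num'
Action: shift


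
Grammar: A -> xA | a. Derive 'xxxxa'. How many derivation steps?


Derivation: A => xA => xxA => xxxA => xxxxA => xxxxa
Steps: 5


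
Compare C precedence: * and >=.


'*' is multiplicative (level 10); '>=' is relational (level 7)
Higher level binds tighter
'*' has higher precedence than '>='


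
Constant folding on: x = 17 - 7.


17 - 7 = 10 at compile time
Optimized: x = 10


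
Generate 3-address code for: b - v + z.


Break into single-operator statements:
t1 = b - v
t2 = t1 + z


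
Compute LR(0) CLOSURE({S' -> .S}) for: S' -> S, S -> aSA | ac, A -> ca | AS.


Start: S' -> .S
For each item with dot before a nonterminal B, add B -> .γ for every B-production
Closure: [S' -> .S, S -> .aSA, S -> .ac]


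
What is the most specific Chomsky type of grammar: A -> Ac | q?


Left-linear: every RHS is a terminal or one nonterminal followed by a terminal
Classification: Type 3 (Regular)


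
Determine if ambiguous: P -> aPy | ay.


balanced a^n…y^n: each string has a unique parse
Unambiguous


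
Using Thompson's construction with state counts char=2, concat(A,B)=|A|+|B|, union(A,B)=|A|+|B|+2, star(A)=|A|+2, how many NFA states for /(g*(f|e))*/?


Syntax tree has 3 char leaf(s), 1 union(s), 2 star(s)
chars contribute 3×2 = 6; each union adds +2; each star adds +2
Total: 6 + 2 + 4 = 12 states


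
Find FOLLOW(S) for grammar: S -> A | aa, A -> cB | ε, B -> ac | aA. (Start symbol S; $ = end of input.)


$ ∈ FOLLOW(S). For each A -> αBβ: add FIRST(β)\{ε} to FOLLOW(B); if β nullable, add FOLLOW(A).
FOLLOW(S) = {$}


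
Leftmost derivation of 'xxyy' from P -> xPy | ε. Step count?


Derivation: P => xPy => xxPyy => xxyy
Steps: 3


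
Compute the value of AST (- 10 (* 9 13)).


Evaluate inner: (* 9 13) = 117
Evaluate root: (- 10 117) = -107
Result: -107


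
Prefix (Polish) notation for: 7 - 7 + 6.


left-to-right (same/higher precedence on left): tree is (+ (- 7 7) 6)
Prefix: + - 7 7 6


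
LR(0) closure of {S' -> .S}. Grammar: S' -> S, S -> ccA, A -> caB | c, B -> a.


Start: S' -> .S
For each item with dot before a nonterminal B, add B -> .γ for every B-production
Closure: [S' -> .S, S -> .ccA]


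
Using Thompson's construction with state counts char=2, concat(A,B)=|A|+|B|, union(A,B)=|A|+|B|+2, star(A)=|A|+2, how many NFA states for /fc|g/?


Syntax tree has 3 char leaf(s), 1 union(s), 0 star(s)
chars contribute 3×2 = 6; each union adds +2; each star adds +2
Total: 6 + 2 + 0 = 8 states


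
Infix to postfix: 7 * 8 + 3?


Left to right (same or higher precedence on left)
Postfix: 7 8 * 3 +


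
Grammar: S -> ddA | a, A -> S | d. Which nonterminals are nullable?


A nonterminal is nullable iff some alternative derives ε (directly, or every symbol in it is nullable)
Nullable: {}


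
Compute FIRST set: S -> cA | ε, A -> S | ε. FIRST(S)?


Per alternative of S: FIRST(cA) = {c}; FIRST(ε) = {ε}
FIRST(S) = {c, ε}


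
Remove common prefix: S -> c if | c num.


Common prefix: 'c'
Factored: S -> c S', S' -> if | num


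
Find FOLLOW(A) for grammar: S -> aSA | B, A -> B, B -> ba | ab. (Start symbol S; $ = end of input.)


$ ∈ FOLLOW(S). For each A -> αBβ: add FIRST(β)\{ε} to FOLLOW(B); if β nullable, add FOLLOW(A).
FOLLOW(A) = {$, a, b}


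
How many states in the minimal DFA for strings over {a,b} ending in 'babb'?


Track the longest suffix of input matching a prefix of 'babb': 5 classes (prefixes of length 0..4)
Minimal DFA: 5 states


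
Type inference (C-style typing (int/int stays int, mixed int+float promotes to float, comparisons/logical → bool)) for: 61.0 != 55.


Operand types: float != int
Rule: comparison yields bool
Result type: bool


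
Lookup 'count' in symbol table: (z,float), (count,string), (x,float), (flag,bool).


Lookup 'count' → type string


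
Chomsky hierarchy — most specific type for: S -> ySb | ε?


Single nonterminal LHS, but y^n b^n is not regular
Classification: Type 2 (Context-Free)


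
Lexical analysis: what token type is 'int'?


Pattern: reserved word
Type: KEYWORD


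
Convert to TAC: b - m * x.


Break into single-operator statements:
t1 = m * x
t2 = b - t1


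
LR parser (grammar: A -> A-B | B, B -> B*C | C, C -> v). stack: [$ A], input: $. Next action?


start symbol A on stack, input exhausted
Action: accept


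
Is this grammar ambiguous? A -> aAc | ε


balanced a^n…c^n: each string has a unique parse
Unambiguous


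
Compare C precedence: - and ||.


'-' is additive (level 9); '||' is logical OR (level 1)
Higher level binds tighter
'-' has higher precedence than '||'


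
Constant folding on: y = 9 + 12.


9 + 12 = 21 at compile time
Optimized: y = 21


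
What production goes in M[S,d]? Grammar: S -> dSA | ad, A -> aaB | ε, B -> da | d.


For [S, d]: 'd' ∈ FIRST(dSA)
Entry: S -> dSA


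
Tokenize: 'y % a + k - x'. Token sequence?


Scan left to right, longest-match per lexeme
Tokens: ID(y), OP(%), ID(a), OP(+), ID(k), OP(-), ID(x)


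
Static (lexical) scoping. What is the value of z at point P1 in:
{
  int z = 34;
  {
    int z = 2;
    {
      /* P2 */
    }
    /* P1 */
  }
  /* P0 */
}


z declared in the same block as P1
z = 2


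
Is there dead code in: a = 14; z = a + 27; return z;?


a is read by z's definition; z is returned
No dead code


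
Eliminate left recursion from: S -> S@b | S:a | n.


Left-recursive alternatives: S@b, S:a; non-recursive: n
Introduce S': S -> nS', S' -> @bS' | :aS' | ε


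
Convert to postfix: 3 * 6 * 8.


Left to right (same or higher precedence on left)
Postfix: 3 6 * 8 *


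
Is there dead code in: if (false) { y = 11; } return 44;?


condition is constant false, so the whole block is unreachable
Dead: 'if (false) { y = 11; }'


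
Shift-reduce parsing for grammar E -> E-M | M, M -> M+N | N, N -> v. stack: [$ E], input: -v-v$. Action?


shift '-' to continue E -> E-M
Action: shift


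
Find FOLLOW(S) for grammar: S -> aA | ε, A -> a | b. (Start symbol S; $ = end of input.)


$ ∈ FOLLOW(S). For each A -> αBβ: add FIRST(β)\{ε} to FOLLOW(B); if β nullable, add FOLLOW(A).
FOLLOW(S) = {$}


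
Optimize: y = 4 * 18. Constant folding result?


4 * 18 = 72 at compile time
Optimized: y = 72


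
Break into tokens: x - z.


Scan left to right, longest-match per lexeme
Tokens: ID(x), OP(-), ID(z)


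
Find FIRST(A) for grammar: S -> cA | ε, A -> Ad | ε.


Per alternative of A: FIRST(Ad) = {d}; FIRST(ε) = {ε}
FIRST(A) = {d, ε}


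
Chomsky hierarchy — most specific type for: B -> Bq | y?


Left-linear: every RHS is a terminal or one nonterminal followed by a terminal
Classification: Type 3 (Regular)


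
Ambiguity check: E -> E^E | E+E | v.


'v^v+v' has two parse trees (no precedence encoded between ^ and +)
Ambiguous


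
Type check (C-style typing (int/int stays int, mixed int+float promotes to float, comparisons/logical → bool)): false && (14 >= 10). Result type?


Operand types: bool && bool
Rule: logical operators take bool operands and yield bool
Result type: bool


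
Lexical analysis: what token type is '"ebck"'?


Pattern: double-quoted sequence
Type: STRING_LITERAL


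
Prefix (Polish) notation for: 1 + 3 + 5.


left-to-right (same/higher precedence on left): tree is (+ (+ 1 3) 5)
Prefix: + + 1 3 5


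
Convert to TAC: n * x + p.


Break into single-operator statements:
t1 = n * x
t2 = t1 + p


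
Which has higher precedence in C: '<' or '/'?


'/' is multiplicative (level 10); '<' is relational (level 7)
Higher level binds tighter
'/' has higher precedence than '<'


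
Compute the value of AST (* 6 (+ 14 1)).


Evaluate inner: (+ 14 1) = 15
Evaluate root: (* 6 15) = 90
Result: 90


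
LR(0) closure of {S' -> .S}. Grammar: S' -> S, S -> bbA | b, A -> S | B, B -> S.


Start: S' -> .S
For each item with dot before a nonterminal B, add B -> .γ for every B-production
Closure: [S' -> .S, S -> .bbA, S -> .b]


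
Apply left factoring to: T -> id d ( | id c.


Common prefix: 'id'
Factored: T -> id T', T' -> d ( | c


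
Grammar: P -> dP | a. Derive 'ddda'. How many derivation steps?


Derivation: P => dP => ddP => dddP => ddda
Steps: 4


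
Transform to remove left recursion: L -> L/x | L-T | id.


Left-recursive alternatives: L/x, L-T; non-recursive: id
Introduce L': L -> idL', L' -> /xL' | -TL' | ε


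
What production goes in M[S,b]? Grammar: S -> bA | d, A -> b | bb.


For [S, b]: 'b' ∈ FIRST(bA)
Entry: S -> bA


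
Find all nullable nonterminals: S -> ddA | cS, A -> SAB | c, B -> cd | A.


A nonterminal is nullable iff some alternative derives ε (directly, or every symbol in it is nullable)
Nullable: {}


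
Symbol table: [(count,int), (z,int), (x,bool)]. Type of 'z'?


Lookup 'z' → type int


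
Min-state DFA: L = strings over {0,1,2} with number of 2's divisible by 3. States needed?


Track (count of 2) mod 3: states 0..2, accept at 0
Minimal DFA: 3 states


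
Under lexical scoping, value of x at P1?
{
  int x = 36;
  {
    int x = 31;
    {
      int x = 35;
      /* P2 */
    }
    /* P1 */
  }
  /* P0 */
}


x declared in the same block as P1
x = 31


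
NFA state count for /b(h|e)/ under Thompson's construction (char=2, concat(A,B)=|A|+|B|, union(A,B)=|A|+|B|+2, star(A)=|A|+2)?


Syntax tree has 3 char leaf(s), 1 union(s), 0 star(s)
chars contribute 3×2 = 6; each union adds +2; each star adds +2
Total: 6 + 2 + 0 = 8 states


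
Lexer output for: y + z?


Scan left to right, longest-match per lexeme
Tokens: ID(y), OP(+), ID(z)


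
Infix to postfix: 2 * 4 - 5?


Left to right (same or higher precedence on left)
Postfix: 2 4 * 5 -


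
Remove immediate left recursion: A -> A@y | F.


Left-recursive alternatives: A@y; non-recursive: F
Introduce A': A -> FA', A' -> @yA' | ε


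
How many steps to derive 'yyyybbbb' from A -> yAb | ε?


Derivation: A => yAb => yyAbb => yyyAbbb => yyyyAbbbb => yyyybbbb
Steps: 5


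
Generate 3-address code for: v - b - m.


Break into single-operator statements:
t1 = v - b
t2 = t1 - m


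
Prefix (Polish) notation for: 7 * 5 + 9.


left-to-right (same/higher precedence on left): tree is (+ (* 7 5) 9)
Prefix: + * 7 5 9


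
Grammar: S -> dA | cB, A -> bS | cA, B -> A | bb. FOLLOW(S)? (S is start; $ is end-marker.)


$ ∈ FOLLOW(S). For each A -> αBβ: add FIRST(β)\{ε} to FOLLOW(B); if β nullable, add FOLLOW(A).
FOLLOW(S) = {$}


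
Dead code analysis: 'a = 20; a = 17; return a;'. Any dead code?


first assignment to a is overwritten before any read
Dead: 'a = 20'


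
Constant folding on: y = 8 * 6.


8 * 6 = 48 at compile time
Optimized: y = 48


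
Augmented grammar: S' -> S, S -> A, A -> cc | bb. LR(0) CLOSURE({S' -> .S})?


Start: S' -> .S
For each item with dot before a nonterminal B, add B -> .γ for every B-production
Closure: [S' -> .S, S -> .A, A -> .cc, A -> .bb]


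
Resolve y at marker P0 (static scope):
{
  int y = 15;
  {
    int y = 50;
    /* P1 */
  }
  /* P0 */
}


y declared in the same block as P0
y = 15


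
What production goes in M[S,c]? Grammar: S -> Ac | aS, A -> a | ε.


For [S, c]: 'c' ∈ FIRST(Ac)
Entry: S -> Ac


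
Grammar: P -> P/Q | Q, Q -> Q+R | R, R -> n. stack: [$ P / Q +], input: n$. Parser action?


no handle; shift 'n'
Action: shift


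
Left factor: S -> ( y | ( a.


Common prefix: '('
Factored: S -> ( S', S' -> y | a


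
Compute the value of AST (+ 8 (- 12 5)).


Evaluate inner: (- 12 5) = 7
Evaluate root: (+ 8 7) = 15
Result: 15


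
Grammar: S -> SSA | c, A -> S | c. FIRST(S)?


Per alternative of S: FIRST(SSA) = {c}; FIRST(c) = {c}
FIRST(S) = {c}


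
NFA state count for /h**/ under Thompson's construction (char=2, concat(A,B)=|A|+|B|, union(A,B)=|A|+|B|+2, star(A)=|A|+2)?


Syntax tree has 1 char leaf(s), 0 union(s), 2 star(s)
chars contribute 1×2 = 2; each union adds +2; each star adds +2
Total: 2 + 0 + 4 = 6 states


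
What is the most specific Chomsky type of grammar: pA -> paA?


LHS has context (more than one symbol) and |LHS| ≤ |RHS|
Classification: Type 1 (Context-Sensitive)


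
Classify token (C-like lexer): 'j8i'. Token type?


Pattern: letter/underscore followed by alphanumerics, not a keyword
Type: IDENTIFIER


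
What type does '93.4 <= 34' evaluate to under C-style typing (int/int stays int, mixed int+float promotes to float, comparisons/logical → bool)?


Operand types: float <= int
Rule: comparison yields bool
Result type: bool


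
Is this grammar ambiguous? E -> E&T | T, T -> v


precedence layered via separate nonterminal T: deterministic
Unambiguous


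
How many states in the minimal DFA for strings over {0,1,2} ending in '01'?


Track the longest suffix of input matching a prefix of '01': 3 classes (prefixes of length 0..2)
Minimal DFA: 3 states


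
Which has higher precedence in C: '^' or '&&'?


'^' is bitwise XOR (level 4); '&&' is logical AND (level 2)
Higher level binds tighter
'^' has higher precedence than '&&'


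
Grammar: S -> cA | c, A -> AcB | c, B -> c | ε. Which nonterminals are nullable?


A nonterminal is nullable iff some alternative derives ε (directly, or every symbol in it is nullable)
Nullable: {B}


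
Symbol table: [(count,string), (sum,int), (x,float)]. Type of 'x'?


Lookup 'x' → type float


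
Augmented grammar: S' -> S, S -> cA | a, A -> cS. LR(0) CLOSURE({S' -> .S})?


Start: S' -> .S
For each item with dot before a nonterminal B, add B -> .γ for every B-production
Closure: [S' -> .S, S -> .cA, S -> .a]


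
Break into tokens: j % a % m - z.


Scan left to right, longest-match per lexeme
Tokens: ID(j), OP(%), ID(a), OP(%), ID(m), OP(-), ID(z)


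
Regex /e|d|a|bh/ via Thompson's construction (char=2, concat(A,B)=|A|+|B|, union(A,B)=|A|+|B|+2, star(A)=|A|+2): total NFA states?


Syntax tree has 5 char leaf(s), 3 union(s), 0 star(s)
chars contribute 5×2 = 10; each union adds +2; each star adds +2
Total: 10 + 6 + 0 = 16 states


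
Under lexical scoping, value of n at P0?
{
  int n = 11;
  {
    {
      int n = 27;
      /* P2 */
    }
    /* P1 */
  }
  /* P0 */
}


n declared in the same block as P0
n = 11


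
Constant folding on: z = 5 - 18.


5 - 18 = -13 at compile time
Optimized: z = -13


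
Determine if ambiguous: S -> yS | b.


right-linear, alternatives start with distinct terminals 'y' vs 'b': unique leftmost derivation
Unambiguous


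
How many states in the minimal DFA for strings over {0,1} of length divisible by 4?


Track length mod 4: states 0..3, accept at 0
Minimal DFA: 4 states


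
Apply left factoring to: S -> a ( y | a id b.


Common prefix: 'a'
Factored: S -> a S', S' -> ( y | id b


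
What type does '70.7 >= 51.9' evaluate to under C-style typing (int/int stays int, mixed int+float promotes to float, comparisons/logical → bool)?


Operand types: float >= float
Rule: comparison yields bool
Result type: bool


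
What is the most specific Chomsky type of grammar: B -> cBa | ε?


Single nonterminal LHS, but c^n a^n is not regular
Classification: Type 2 (Context-Free)


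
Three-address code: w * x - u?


Break into single-operator statements:
t1 = w * x
t2 = t1 - u


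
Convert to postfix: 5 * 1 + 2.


Left to right (same or higher precedence on left)
Postfix: 5 1 * 2 +


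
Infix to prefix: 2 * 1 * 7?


left-to-right (same/higher precedence on left): tree is (* (* 2 1) 7)
Prefix: * * 2 1 7


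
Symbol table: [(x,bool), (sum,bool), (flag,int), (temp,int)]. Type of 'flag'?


Lookup 'flag' → type int


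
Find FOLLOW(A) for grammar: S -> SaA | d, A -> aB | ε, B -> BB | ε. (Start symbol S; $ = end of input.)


$ ∈ FOLLOW(S). For each A -> αBβ: add FIRST(β)\{ε} to FOLLOW(B); if β nullable, add FOLLOW(A).
FOLLOW(A) = {$, a}


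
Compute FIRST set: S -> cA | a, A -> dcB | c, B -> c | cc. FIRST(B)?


Per alternative of B: FIRST(c) = {c}; FIRST(cc) = {c}
FIRST(B) = {c}


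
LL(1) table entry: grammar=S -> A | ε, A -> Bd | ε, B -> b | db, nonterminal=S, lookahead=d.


For [S, d]: 'd' ∈ FIRST(A)
Entry: S -> A


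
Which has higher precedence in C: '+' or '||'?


'+' is additive (level 9); '||' is logical OR (level 1)
Higher level binds tighter
'+' has higher precedence than '||'


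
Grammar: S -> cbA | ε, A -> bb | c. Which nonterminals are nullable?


A nonterminal is nullable iff some alternative derives ε (directly, or every symbol in it is nullable)
Nullable: {S}


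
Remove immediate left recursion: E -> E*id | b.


Left-recursive alternatives: E*id; non-recursive: b
Introduce E': E -> bE', E' -> *idE' | ε


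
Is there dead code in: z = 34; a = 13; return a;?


z is assigned but never read
Dead: 'z = 34'


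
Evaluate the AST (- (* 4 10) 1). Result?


Evaluate inner: (* 4 10) = 40
Evaluate root: (- 40 1) = 39
Result: 39


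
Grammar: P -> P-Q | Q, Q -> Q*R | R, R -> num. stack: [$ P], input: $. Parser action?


start symbol P on stack, input exhausted
Action: accept


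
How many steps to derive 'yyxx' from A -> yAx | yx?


Derivation: A => yAx => yyxx
Steps: 2


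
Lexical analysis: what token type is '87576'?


Pattern: digits only
Type: INTEGER_LITERAL


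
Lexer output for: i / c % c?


Scan left to right, longest-match per lexeme
Tokens: ID(i), OP(/), ID(c), OP(%), ID(c)


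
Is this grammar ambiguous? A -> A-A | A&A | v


'v-v&v' has two parse trees (no precedence encoded between - and &)
Ambiguous


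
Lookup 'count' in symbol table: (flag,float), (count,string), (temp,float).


Lookup 'count' → type string


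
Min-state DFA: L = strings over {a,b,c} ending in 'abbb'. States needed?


Track the longest suffix of input matching a prefix of 'abbb': 5 classes (prefixes of length 0..4)
Minimal DFA: 5 states


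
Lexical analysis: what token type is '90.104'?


Pattern: digits with a decimal point
Type: FLOAT_LITERAL


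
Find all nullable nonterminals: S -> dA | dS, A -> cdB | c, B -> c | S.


A nonterminal is nullable iff some alternative derives ε (directly, or every symbol in it is nullable)
Nullable: {}


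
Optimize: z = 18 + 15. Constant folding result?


18 + 15 = 33 at compile time
Optimized: z = 33


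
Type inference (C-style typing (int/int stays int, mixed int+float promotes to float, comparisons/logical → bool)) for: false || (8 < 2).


Operand types: bool || bool
Rule: logical operators take bool operands and yield bool
Result type: bool


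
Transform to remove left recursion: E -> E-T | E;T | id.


Left-recursive alternatives: E-T, E;T; non-recursive: id
Introduce E': E -> idE', E' -> -TE' | ;TE' | ε


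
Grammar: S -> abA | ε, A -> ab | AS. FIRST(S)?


Per alternative of S: FIRST(abA) = {a}; FIRST(ε) = {ε}
FIRST(S) = {a, ε}


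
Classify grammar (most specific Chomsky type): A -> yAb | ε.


Single nonterminal LHS, but y^n b^n is not regular
Classification: Type 2 (Context-Free)


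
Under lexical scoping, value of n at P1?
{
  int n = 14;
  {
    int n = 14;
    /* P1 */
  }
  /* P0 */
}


n declared in the same block as P1
n = 14


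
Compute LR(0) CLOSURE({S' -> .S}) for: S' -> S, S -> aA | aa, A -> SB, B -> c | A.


Start: S' -> .S
For each item with dot before a nonterminal B, add B -> .γ for every B-production
Closure: [S' -> .S, S -> .aA, S -> .aa]


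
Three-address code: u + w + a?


Break into single-operator statements:
t1 = u + w
t2 = t1 + a


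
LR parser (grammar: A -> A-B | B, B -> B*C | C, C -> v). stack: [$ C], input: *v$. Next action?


'C' (not preceded by B*) is the handle for B -> C
Action: reduce (B -> C)


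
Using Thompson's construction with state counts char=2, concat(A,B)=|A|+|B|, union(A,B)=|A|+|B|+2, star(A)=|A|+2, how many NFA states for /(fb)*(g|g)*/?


Syntax tree has 4 char leaf(s), 1 union(s), 2 star(s)
chars contribute 4×2 = 8; each union adds +2; each star adds +2
Total: 8 + 2 + 4 = 14 states


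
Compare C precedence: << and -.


'-' is additive (level 9); '<<' is shift (level 8)
Higher level binds tighter
'-' has higher precedence than '<<'


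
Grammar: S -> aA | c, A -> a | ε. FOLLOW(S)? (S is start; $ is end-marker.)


$ ∈ FOLLOW(S). For each A -> αBβ: add FIRST(β)\{ε} to FOLLOW(B); if β nullable, add FOLLOW(A).
FOLLOW(S) = {$}


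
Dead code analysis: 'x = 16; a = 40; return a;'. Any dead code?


x is assigned but never read
Dead: 'x = 16'


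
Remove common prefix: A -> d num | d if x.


Common prefix: 'd'
Factored: A -> d A', A' -> num | if x


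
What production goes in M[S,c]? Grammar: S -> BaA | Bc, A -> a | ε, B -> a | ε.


For [S, c]: 'c' ∈ FIRST(Bc)
Entry: S -> Bc


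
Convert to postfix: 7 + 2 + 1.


Left to right (same or higher precedence on left)
Postfix: 7 2 + 1 +


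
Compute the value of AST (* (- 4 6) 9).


Evaluate inner: (- 4 6) = -2
Evaluate root: (* -2 9) = -18
Result: -18


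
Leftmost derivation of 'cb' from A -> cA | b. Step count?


Derivation: A => cA => cb
Steps: 2


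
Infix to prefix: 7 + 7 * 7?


'*' binds tighter: tree is (+ 7 (* 7 7))
Prefix: + 7 * 7 7


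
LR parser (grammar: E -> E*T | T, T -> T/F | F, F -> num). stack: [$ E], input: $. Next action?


start symbol E on stack, input exhausted
Action: accept


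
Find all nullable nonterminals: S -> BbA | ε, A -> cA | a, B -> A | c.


A nonterminal is nullable iff some alternative derives ε (directly, or every symbol in it is nullable)
Nullable: {S}


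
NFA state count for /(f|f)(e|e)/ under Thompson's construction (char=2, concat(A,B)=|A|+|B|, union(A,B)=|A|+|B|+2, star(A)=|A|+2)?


Syntax tree has 4 char leaf(s), 2 union(s), 0 star(s)
chars contribute 4×2 = 8; each union adds +2; each star adds +2
Total: 8 + 4 + 0 = 12 states


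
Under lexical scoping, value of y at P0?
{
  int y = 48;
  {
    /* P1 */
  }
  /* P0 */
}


y declared in the same block as P0
y = 48


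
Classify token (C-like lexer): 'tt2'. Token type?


Pattern: letter/underscore followed by alphanumerics, not a keyword
Type: IDENTIFIER


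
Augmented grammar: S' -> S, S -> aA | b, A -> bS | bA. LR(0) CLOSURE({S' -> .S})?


Start: S' -> .S
For each item with dot before a nonterminal B, add B -> .γ for every B-production
Closure: [S' -> .S, S -> .aA, S -> .b]


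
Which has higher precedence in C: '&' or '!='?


'!=' is equality (level 6); '&' is bitwise AND (level 5)
Higher level binds tighter
'!=' has higher precedence than '&'


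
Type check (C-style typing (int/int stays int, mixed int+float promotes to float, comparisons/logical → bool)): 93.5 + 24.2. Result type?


Operand types: float + float
Rule: mixed int/float promotes to float; int/int stays int
Result type: float


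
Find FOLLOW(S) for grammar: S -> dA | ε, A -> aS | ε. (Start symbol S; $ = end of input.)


$ ∈ FOLLOW(S). For each A -> αBβ: add FIRST(β)\{ε} to FOLLOW(B); if β nullable, add FOLLOW(A).
FOLLOW(S) = {$}


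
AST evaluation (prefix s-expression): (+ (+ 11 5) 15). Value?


Evaluate inner: (+ 11 5) = 16
Evaluate root: (+ 16 15) = 31
Result: 31


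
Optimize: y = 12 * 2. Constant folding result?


12 * 2 = 24 at compile time
Optimized: y = 24


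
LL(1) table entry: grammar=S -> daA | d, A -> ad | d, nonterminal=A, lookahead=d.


For [A, d]: 'd' ∈ FIRST(d)
Entry: A -> d


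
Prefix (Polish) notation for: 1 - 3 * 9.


'*' binds tighter: tree is (- 1 (* 3 9))
Prefix: - 1 * 3 9


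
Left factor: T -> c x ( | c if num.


Common prefix: 'c'
Factored: T -> c T', T' -> x ( | if num


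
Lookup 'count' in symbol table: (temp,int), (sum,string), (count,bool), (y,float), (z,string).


Lookup 'count' → type bool


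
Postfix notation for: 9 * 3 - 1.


Left to right (same or higher precedence on left)
Postfix: 9 3 * 1 -


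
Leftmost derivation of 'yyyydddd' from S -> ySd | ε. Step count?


Derivation: S => ySd => yySdd => yyySddd => yyyySdddd => yyyydddd
Steps: 5


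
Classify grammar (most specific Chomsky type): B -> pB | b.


Right-linear: every RHS is a terminal or a terminal followed by one nonterminal
Classification: Type 3 (Regular)


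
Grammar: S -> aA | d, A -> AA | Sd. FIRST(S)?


Per alternative of S: FIRST(aA) = {a}; FIRST(d) = {d}
FIRST(S) = {a, d}


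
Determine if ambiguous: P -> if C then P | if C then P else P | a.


dangling else: 'if C then if C then a else a' parses two ways
Ambiguous


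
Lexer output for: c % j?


Scan left to right, longest-match per lexeme
Tokens: ID(c), OP(%), ID(j)


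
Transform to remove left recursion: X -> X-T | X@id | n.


Left-recursive alternatives: X-T, X@id; non-recursive: n
Introduce X': X -> nX', X' -> -TX' | @idX' | ε


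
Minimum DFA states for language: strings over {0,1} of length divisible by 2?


Track length mod 2: states 0..1, accept at 0
Minimal DFA: 2 states


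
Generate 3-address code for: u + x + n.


Break into single-operator statements:
t1 = u + x
t2 = t1 + n


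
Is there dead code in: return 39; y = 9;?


statement follows a return and is unreachable
Dead: 'y = 9'


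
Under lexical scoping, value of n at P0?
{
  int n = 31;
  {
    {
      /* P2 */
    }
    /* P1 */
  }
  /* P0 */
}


n declared in the same block as P0
n = 31


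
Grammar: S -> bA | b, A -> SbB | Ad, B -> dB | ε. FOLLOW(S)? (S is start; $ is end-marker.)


$ ∈ FOLLOW(S). For each A -> αBβ: add FIRST(β)\{ε} to FOLLOW(B); if β nullable, add FOLLOW(A).
FOLLOW(S) = {$, b}


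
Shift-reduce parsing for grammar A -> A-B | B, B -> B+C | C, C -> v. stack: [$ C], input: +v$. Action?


'C' (not preceded by B+) is the handle for B -> C
Action: reduce (B -> C)


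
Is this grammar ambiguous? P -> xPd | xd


balanced x^n…d^n: each string has a unique parse
Unambiguous


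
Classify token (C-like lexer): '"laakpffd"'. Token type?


Pattern: double-quoted sequence
Type: STRING_LITERAL


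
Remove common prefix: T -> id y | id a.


Common prefix: 'id'
Factored: T -> id T', T' -> y | a


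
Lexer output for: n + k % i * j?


Scan left to right, longest-match per lexeme
Tokens: ID(n), OP(+), ID(k), OP(%), ID(i), OP(*), ID(j)


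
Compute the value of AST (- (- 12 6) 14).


Evaluate inner: (- 12 6) = 6
Evaluate root: (- 6 14) = -8
Result: -8


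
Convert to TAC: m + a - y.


Break into single-operator statements:
t1 = m + a
t2 = t1 - y


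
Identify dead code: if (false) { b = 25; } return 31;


condition is constant false, so the whole block is unreachable
Dead: 'if (false) { b = 25; }'


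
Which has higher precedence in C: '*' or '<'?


'*' is multiplicative (level 10); '<' is relational (level 7)
Higher level binds tighter
'*' has higher precedence than '<'


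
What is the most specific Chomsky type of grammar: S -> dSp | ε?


Single nonterminal LHS, but d^n p^n is not regular
Classification: Type 2 (Context-Free)


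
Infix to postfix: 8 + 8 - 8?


Left to right (same or higher precedence on left)
Postfix: 8 8 + 8 -


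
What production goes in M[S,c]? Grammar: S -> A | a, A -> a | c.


For [S, c]: 'c' ∈ FIRST(A)
Entry: S -> A


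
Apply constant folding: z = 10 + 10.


10 + 10 = 20 at compile time
Optimized: z = 20


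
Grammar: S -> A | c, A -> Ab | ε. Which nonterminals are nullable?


A nonterminal is nullable iff some alternative derives ε (directly, or every symbol in it is nullable)
Nullable: {A, S}


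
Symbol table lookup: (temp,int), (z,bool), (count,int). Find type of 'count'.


Lookup 'count' → type int


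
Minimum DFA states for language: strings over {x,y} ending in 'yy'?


Track the longest suffix of input matching a prefix of 'yy': 3 classes (prefixes of length 0..2)
Minimal DFA: 3 states


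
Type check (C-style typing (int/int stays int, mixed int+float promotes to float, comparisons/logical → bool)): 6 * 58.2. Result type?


Operand types: int * float
Rule: mixed int/float promotes to float; int/int stays int
Result type: float


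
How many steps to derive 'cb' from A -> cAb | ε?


Derivation: A => cAb => cb
Steps: 2


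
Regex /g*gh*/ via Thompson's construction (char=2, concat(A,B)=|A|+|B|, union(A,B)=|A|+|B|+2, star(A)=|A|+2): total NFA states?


Syntax tree has 3 char leaf(s), 0 union(s), 2 star(s)
chars contribute 3×2 = 6; each union adds +2; each star adds +2
Total: 6 + 0 + 4 = 10 states


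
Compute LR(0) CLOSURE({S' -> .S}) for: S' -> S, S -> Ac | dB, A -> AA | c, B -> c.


Start: S' -> .S
For each item with dot before a nonterminal B, add B -> .γ for every B-production
Closure: [S' -> .S, S -> .Ac, S -> .dB, A -> .AA, A -> .c]


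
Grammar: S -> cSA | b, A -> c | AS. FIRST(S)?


Per alternative of S: FIRST(cSA) = {c}; FIRST(b) = {b}
FIRST(S) = {b, c}


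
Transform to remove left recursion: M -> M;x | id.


Left-recursive alternatives: M;x; non-recursive: id
Introduce M': M -> idM', M' -> ;xM' | ε


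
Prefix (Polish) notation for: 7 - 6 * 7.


'*' binds tighter: tree is (- 7 (* 6 7))
Prefix: - 7 * 6 7


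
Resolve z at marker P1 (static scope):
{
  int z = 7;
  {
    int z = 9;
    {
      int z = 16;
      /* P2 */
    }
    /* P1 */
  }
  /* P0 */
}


z declared in the same block as P1
z = 9


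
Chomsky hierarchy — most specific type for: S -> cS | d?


Right-linear: every RHS is a terminal or a terminal followed by one nonterminal
Classification: Type 3 (Regular)


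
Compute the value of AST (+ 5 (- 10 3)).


Evaluate inner: (- 10 3) = 7
Evaluate root: (+ 5 7) = 12
Result: 12


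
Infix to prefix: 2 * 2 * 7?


left-to-right (same/higher precedence on left): tree is (* (* 2 2) 7)
Prefix: * * 2 2 7


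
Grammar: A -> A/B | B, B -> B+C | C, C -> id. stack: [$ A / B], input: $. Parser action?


handle 'A/B' on top; lookahead ∈ FOLLOW(A) = {/, $}
Action: reduce (A -> A/B)


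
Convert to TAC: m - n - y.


Break into single-operator statements:
t1 = m - n
t2 = t1 - y


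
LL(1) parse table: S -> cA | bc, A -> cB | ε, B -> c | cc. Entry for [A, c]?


For [A, c]: 'c' ∈ FIRST(cB)
Entry: A -> cB


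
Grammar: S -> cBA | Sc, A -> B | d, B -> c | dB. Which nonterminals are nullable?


A nonterminal is nullable iff some alternative derives ε (directly, or every symbol in it is nullable)
Nullable: {}


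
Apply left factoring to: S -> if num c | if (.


Common prefix: 'if'
Factored: S -> if S', S' -> num c | (


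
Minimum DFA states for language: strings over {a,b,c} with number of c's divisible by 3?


Track (count of c) mod 3: states 0..2, accept at 0
Minimal DFA: 3 states


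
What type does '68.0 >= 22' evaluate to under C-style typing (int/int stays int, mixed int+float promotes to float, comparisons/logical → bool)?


Operand types: float >= int
Rule: comparison yields bool
Result type: bool


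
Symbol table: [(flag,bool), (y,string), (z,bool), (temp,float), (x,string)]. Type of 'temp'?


Lookup 'temp' → type float


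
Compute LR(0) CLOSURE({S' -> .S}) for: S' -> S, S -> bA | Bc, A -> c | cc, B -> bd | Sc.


Start: S' -> .S
For each item with dot before a nonterminal B, add B -> .γ for every B-production
Closure: [S' -> .S, S -> .bA, S -> .Bc, B -> .bd, B -> .Sc]


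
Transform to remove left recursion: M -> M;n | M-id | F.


Left-recursive alternatives: M;n, M-id; non-recursive: F
Introduce M': M -> FM', M' -> ;nM' | -idM' | ε


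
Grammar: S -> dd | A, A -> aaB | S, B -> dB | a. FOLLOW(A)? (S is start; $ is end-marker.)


$ ∈ FOLLOW(S). For each A -> αBβ: add FIRST(β)\{ε} to FOLLOW(B); if β nullable, add FOLLOW(A).
FOLLOW(A) = {$}


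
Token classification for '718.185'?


Pattern: digits with a decimal point
Type: FLOAT_LITERAL


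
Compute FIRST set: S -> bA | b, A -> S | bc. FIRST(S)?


Per alternative of S: FIRST(bA) = {b}; FIRST(b) = {b}
FIRST(S) = {b}


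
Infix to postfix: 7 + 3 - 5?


Left to right (same or higher precedence on left)
Postfix: 7 3 + 5 -


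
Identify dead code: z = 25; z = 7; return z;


first assignment to z is overwritten before any read
Dead: 'z = 25'


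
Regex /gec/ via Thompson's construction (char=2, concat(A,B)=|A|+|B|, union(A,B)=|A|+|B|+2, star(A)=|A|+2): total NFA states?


Syntax tree has 3 char leaf(s), 0 union(s), 0 star(s)
chars contribute 3×2 = 6; each union adds +2; each star adds +2
Total: 6 + 0 + 0 = 6 states


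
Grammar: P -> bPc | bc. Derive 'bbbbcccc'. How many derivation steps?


Derivation: P => bPc => bbPcc => bbbPccc => bbbbcccc
Steps: 4


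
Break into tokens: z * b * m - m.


Scan left to right, longest-match per lexeme
Tokens: ID(z), OP(*), ID(b), OP(*), ID(m), OP(-), ID(m)


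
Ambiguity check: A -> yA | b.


right-linear, alternatives start with distinct terminals 'y' vs 'b': unique leftmost derivation
Unambiguous


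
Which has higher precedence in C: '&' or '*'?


'*' is multiplicative (level 10); '&' is bitwise AND (level 5)
Higher level binds tighter
'*' has higher precedence than '&'


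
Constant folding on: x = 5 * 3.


5 * 3 = 15 at compile time
Optimized: x = 15


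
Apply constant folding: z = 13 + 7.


13 + 7 = 20 at compile time
Optimized: z = 20


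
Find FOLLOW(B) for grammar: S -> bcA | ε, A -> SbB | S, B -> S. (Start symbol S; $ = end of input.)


$ ∈ FOLLOW(S). For each A -> αBβ: add FIRST(β)\{ε} to FOLLOW(B); if β nullable, add FOLLOW(A).
FOLLOW(B) = {$, b}


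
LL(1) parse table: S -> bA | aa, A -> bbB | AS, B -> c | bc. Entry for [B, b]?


For [B, b]: 'b' ∈ FIRST(bc)
Entry: B -> bc


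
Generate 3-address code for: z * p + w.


Break into single-operator statements:
t1 = z * p
t2 = t1 + w


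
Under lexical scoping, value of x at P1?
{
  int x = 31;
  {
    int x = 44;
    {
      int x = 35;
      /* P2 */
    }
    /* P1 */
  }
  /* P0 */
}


x declared in the same block as P1
x = 44


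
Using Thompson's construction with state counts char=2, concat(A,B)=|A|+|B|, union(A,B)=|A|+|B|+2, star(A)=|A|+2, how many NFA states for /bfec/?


Syntax tree has 4 char leaf(s), 0 union(s), 0 star(s)
chars contribute 4×2 = 8; each union adds +2; each star adds +2
Total: 8 + 0 + 0 = 8 states


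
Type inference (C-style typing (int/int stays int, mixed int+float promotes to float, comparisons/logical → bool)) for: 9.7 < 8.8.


Operand types: float < float
Rule: comparison yields bool
Result type: bool


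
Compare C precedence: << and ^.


'<<' is shift (level 8); '^' is bitwise XOR (level 4)
Higher level binds tighter
'<<' has higher precedence than '^'


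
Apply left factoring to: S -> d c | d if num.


Common prefix: 'd'
Factored: S -> d S', S' -> c | if num


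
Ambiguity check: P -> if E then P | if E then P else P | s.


dangling else: 'if E then if E then s else s' parses two ways
Ambiguous


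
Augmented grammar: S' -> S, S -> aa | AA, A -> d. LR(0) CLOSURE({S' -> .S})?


Start: S' -> .S
For each item with dot before a nonterminal B, add B -> .γ for every B-production
Closure: [S' -> .S, S -> .aa, S -> .AA, A -> .d]


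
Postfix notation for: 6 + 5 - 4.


Left to right (same or higher precedence on left)
Postfix: 6 5 + 4 -
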